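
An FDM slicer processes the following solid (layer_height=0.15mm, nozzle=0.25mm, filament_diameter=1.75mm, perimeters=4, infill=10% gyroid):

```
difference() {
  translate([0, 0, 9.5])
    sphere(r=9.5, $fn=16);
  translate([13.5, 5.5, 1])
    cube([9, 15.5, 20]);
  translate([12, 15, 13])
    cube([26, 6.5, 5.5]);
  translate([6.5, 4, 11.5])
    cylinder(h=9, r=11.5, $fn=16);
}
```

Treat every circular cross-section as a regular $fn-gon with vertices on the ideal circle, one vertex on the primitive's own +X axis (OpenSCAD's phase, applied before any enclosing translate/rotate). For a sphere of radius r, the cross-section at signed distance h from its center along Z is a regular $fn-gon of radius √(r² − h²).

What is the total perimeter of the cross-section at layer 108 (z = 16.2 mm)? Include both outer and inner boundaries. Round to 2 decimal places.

At z = 16.2 mm: the r=9.5 sphere slices to a regular 16-gon of circumradius 6.735 (√(r²−h²) with h=6.7 from center) (perimeter = 2·16·6.735·sin(180°/16) = 42.05 mm); the 9×15.5 cube at (13.5, 5.5) contributes its full rectangle (perimeter 49.00 mm); the cube at (12, 15) (footprint 26×6.5) is included at this height (perimeter 65.00 mm); the cylinder at (6.5, 4): section is a regular 16-gon, circumradius r=11.5 (perimeter = 2·16·11.500·sin(180°/16) = 71.79 mm); Subtracting the remaining from the first: starting from the r=9.5 sphere, the 9×15.5 cube at (13.5, 5.5) misses the remaining region (no effect); the 26×6.5 cube at (12, 15) misses the remaining region (no effect); the r=11.5 cylinder at (6.5, 4) partially overlaps it — only the 109.58 mm² overlap (of its 404.88 mm²) is removed, clipping the outline — boundary = 30.95 mm. Overall, the cross-section is a single solid region. Total boundary length (outer) = 30.95 mm.

30.95 mm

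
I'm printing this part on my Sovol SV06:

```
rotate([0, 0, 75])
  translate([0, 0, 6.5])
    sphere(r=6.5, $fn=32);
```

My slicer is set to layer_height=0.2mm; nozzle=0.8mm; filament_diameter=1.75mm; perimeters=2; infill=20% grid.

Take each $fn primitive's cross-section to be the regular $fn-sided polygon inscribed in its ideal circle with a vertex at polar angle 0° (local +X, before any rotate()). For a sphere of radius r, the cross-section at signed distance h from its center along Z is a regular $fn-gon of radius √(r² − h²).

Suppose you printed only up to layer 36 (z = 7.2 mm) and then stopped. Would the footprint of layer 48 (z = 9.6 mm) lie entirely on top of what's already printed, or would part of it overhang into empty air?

Compare the two slices. At z = 7.2: the r=6.5 sphere contributes a regular 32-gon of circumradius √(6.5²−0.7²) = 6.462 (area = (32/2)·6.462²·sin(360°/32) = 130.35 mm²); (whole slice rotated 75° about Z — lengths, areas and connectivity unchanged). At z = 9.6: the sphere: section is a regular 32-gon, circumradius = √(r²−h²) = √(6.5²−3.1²) = 5.713 (area = (32/2)·5.713²·sin(360°/32) = 101.88 mm²); (rotated 75° about Z; rotation is an isometry so areas/perimeters/island counts are preserved). Checking containment: the cross-section at z = 9.6 is a subset of the cross-section at z = 7.2.

entirely on top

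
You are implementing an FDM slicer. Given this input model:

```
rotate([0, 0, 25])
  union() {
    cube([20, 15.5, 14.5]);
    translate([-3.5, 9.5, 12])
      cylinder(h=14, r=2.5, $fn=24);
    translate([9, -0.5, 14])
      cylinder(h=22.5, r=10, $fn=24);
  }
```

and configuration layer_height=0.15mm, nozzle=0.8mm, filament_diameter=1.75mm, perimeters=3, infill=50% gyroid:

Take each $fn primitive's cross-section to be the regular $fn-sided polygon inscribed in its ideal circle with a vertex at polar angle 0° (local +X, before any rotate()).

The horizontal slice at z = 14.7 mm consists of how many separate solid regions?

At z = 14.7 mm: the cube is not intersected at this z (z outside [0, 14.5]); the r=2.5 cylinder at (-3.5, 9.5) gives a regular 24-gon of circumradius 2.5 (constant along its height); the r=10 cylinder at (9, -0.5) gives a regular 24-gon of circumradius 10 (constant along its height); Merging all regions: the 2 present regions are separate (no shared area or edge), so areas and boundary lengths simply add and each stays a separate island — 2 connected regions; (rotated 25° about Z; rotation is an isometry so areas/perimeters/island counts are preserved). The result has 2 disconnected regions.

2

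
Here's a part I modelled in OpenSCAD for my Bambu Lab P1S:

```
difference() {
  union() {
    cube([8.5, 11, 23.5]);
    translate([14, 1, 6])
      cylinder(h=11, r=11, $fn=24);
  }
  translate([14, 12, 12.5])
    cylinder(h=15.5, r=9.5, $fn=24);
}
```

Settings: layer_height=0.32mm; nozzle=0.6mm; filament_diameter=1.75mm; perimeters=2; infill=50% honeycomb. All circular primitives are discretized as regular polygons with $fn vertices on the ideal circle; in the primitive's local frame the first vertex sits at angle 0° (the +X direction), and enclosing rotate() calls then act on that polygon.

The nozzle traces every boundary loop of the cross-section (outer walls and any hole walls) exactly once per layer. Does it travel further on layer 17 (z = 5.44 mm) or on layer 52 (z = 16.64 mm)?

layer 52 (z = 16.64 mm)

Layer 17 (z = 5.44): the cube is present — its section is the full 8.5×11 rectangle (perimeter 39.00 mm); the cylinder at (14, 1) is not intersected at this z (z outside [6, 17]); Merging all regions: only the 8.5×11 cube is present, so the union is just that shape — boundary = 39.00 mm; the cylinder at (14, 12) is absent (z outside [12.5, 28]); Taking the first minus the rest: none of the subtracted shapes is present at this height, so that combined region is unchanged — boundary = 39.00 mm. So its perimeter = 39.00 mm. Layer 52 (z = 16.64): the cube is present — its section is the full 8.5×11 rectangle (perimeter 39.00 mm); the r=11 cylinder at (14, 1) gives a regular 24-gon of circumradius 11 (constant along its height) (perimeter = 2·24·11.000·sin(180°/24) = 68.92 mm); Combining (union): the regions partially overlap (shared area 41.87 mm²), so the edge portions inside another operand are dropped and the merged outline is re-measured after clipping — boundary = 79.53 mm; the r=9.5 cylinder at (14, 12) gives a regular 24-gon of circumradius 9.5 (constant along its height) (perimeter = 2·24·9.500·sin(180°/24) = 59.52 mm); Taking the first minus the rest: starting from the result so far, the r=9.5 cylinder at (14, 12) partially overlaps it — only the 119.62 mm² overlap (of its 280.30 mm²) is removed, clipping the outline — boundary = 84.13 mm. So its perimeter = 84.13 mm. Layer 52 is larger (84.13 vs 39.00 mm).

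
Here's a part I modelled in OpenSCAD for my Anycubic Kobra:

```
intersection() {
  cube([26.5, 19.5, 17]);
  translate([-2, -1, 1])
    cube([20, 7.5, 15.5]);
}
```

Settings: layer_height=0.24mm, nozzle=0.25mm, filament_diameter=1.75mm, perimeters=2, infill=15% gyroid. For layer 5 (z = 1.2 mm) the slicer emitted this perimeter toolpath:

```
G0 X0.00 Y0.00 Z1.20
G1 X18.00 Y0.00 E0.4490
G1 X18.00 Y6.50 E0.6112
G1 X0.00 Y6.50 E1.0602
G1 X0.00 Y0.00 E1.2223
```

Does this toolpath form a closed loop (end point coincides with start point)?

yes

Start point (G0): (0.00, 0.00). End point (last G1): the path returns to the start — closed.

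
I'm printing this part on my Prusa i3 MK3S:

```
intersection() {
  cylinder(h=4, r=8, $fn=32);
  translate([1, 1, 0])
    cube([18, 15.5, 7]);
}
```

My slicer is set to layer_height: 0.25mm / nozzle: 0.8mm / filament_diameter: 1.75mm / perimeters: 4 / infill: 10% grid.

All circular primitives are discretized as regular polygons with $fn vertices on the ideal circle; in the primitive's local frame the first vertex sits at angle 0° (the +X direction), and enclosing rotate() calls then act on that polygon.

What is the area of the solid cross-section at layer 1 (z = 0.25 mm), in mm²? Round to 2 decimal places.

At z = 0.25 mm: the r=8 cylinder gives a regular 32-gon of circumradius 8 (constant along its height) (area = (32/2)·8.000²·sin(360°/32) = 199.77 mm²); the cube at (1, 1) (footprint 18×15.5) is included at this height (area 279.00 mm²); After intersecting: the 18×15.5 cube at (1, 1) partially overlaps the r=8 cylinder; clipping to the common part keeps 35.04 mm² — area = 35.04 mm². Overall, the cross-section is a single solid region. Net area = 35.04 mm².

35.04 mm²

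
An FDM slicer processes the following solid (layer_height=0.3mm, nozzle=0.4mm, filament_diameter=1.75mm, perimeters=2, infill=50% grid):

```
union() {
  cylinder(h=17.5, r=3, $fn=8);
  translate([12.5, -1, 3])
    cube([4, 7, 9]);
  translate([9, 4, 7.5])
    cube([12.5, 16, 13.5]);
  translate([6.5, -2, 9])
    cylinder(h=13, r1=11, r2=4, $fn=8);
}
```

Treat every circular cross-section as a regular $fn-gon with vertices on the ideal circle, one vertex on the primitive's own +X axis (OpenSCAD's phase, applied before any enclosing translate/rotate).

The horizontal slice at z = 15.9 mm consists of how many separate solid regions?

1

At z = 15.9 mm: the r=3 cylinder gives a regular 8-gon of circumradius 3 (constant along its height); the cube at (12.5, -1) is absent (z outside [3, 12]); the cube at (9, 4) is present — its section is the full 12.5×16 rectangle; the cone at (6.5, -2) (r1=11→r2=4) has section circumradius 7.285 here — a regular 8-gon; Combining (union): the regions partially overlap (shared area 12.38 mm²), so overlapping operands fuse into one piece — 1 connected region. The result has 1 disconnected region.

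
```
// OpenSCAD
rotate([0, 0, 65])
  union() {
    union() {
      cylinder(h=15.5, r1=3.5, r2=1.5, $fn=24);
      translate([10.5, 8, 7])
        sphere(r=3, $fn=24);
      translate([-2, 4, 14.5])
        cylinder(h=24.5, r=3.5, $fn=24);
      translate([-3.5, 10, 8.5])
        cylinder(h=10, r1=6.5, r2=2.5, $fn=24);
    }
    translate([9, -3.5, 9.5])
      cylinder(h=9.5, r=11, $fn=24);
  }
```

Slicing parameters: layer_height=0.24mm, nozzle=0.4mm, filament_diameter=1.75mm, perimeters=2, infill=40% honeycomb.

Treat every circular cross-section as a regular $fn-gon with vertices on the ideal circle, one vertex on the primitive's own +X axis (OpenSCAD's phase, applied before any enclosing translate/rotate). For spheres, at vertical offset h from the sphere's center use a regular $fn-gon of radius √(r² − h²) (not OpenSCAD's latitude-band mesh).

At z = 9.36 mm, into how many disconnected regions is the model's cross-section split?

3

At z = 9.36 mm: the cone: at t=0.604 of its height the radius interpolates to r₁+(r₂−r₁)t = 2.292, giving a regular 24-gon of that circumradius; the r=3 sphere at (10.5, 8) slices to a regular 24-gon of circumradius 1.852 (√(r²−h²) with h=2.36 from center); the cylinder at (-2, 4) does not reach this height (z outside [14.5, 39]); the cone at (-3.5, 10): at t=0.086 of its height the radius interpolates to r₁+(r₂−r₁)t = 6.156, giving a regular 24-gon of that circumradius; Combining (union): the 3 present regions are separate (no shared area or edge), so areas and boundary lengths simply add and each stays a separate island — 3 connected regions; the cylinder at (9, -3.5) is not intersected at this z (z outside [9.5, 19]); Taking the union: only the result so far is present, so the union is just that shape — 3 connected regions; (whole slice rotated 65° about Z — lengths, areas and connectivity unchanged). The result has 3 disconnected regions.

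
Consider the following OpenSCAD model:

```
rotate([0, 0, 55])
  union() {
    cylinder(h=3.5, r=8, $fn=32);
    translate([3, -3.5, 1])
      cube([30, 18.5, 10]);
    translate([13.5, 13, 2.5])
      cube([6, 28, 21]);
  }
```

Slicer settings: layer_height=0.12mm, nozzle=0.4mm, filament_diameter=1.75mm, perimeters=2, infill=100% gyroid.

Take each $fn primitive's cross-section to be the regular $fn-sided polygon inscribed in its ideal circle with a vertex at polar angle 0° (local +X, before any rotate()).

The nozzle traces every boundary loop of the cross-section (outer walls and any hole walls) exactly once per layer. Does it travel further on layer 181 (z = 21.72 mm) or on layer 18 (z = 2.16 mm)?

Layer 181 (z = 21.72): the cylinder is absent (z outside [0, 3.5]); the cube at (3, -3.5) is not intersected at this z (z outside [1, 11]); the 6×28 cube at (13.5, 13) contributes its full rectangle (perimeter 68.00 mm); Combining (union): only the 6×28 cube at (13.5, 13) is present, so the union is just that shape — boundary = 68.00 mm; (whole slice rotated 55° about Z — lengths, areas and connectivity unchanged). So its perimeter = 68.00 mm. Layer 18 (z = 2.16): the r=8 cylinder gives a regular 32-gon of circumradius 8 (constant along its height) (perimeter = 2·32·8.000·sin(180°/32) = 50.18 mm); the cube at (3, -3.5) (footprint 30×18.5) is included at this height (perimeter 97.00 mm); the cube at (13.5, 13) does not reach this height (z outside [2.5, 23.5]); Merging all regions: the regions partially overlap (shared area 43.09 mm²), so the edge portions inside another operand are dropped and the merged outline is re-measured after clipping — boundary = 119.01 mm; (rotated 55° about Z; rotation is an isometry so areas/perimeters/island counts are preserved). So its perimeter = 119.01 mm. Layer 18 is larger (119.01 vs 68.00 mm).

layer 18 (z = 2.16 mm)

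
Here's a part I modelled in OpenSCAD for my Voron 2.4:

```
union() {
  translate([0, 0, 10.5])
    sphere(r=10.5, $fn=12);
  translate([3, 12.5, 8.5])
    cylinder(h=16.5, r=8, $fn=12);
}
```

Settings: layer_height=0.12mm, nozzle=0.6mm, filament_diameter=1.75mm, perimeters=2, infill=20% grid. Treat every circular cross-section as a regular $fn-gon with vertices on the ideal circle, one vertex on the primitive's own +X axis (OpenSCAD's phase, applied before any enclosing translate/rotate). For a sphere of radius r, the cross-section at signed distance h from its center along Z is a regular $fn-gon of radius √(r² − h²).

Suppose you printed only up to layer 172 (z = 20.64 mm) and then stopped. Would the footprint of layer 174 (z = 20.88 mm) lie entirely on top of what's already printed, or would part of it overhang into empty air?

entirely on top

Compare the two slices. At z = 20.64: the r=10.5 sphere slices to a regular 12-gon of circumradius 2.726 (√(r²−h²) with h=10.14 from center) (area = (12/2)·2.726²·sin(360°/12) = 22.29 mm²); the cylinder at (3, 12.5): section is a regular 12-gon, circumradius r=8 (area = (12/2)·8.000²·sin(360°/12) = 192.00 mm²); Combining (union): the 2 present regions are separate (no shared area or edge), so areas and boundary lengths simply add and each stays a separate island — area = 214.29 mm². At z = 20.88: the sphere: section is a regular 12-gon, circumradius = √(r²−h²) = √(10.5²−10.38²) = 1.583 (area = (12/2)·1.583²·sin(360°/12) = 7.52 mm²); the r=8 cylinder at (3, 12.5) contributes a regular 12-gon of circumradius 8 (area = (12/2)·8.000²·sin(360°/12) = 192.00 mm²); Taking the union: the 2 present regions are separate (no shared area or edge), so areas and boundary lengths simply add and each stays a separate island — area = 199.52 mm². Checking containment: the cross-section at z = 20.88 is a subset of the cross-section at z = 20.64.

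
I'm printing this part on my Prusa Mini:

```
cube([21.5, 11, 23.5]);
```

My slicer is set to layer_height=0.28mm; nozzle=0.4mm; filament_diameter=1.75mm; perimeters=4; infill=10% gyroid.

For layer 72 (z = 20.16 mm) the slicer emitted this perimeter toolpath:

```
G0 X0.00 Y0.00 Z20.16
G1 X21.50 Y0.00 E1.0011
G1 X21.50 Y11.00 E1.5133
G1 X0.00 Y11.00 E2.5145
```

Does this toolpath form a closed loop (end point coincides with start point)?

no

Start point (G0): (0.00, 0.00). End point (last G1): the path does not return to the start — open.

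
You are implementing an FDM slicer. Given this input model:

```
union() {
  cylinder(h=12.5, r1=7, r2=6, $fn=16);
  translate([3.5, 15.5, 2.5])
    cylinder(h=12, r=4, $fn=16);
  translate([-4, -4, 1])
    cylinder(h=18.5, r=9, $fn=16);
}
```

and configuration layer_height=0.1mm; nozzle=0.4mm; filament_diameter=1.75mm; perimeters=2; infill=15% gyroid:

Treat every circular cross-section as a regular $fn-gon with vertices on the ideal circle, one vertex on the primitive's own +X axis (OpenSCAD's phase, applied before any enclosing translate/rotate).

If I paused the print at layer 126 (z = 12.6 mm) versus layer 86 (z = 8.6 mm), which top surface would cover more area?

layer 86 (z = 8.6 mm)

Layer 126 (z = 12.6): the cone does not reach this height (z outside [0, 12.5]); the cylinder at (3.5, 15.5): section is a regular 16-gon, circumradius r=4 (area = (16/2)·4.000²·sin(360°/16) = 48.98 mm²); the cylinder at (-4, -4): section is a regular 16-gon, circumradius r=9 (area = (16/2)·9.000²·sin(360°/16) = 247.98 mm²); Taking the union: the 2 present regions are separate (no shared area or edge), so areas and boundary lengths simply add and each stays a separate island — area = 296.96 mm². So its area = 296.96 mm². Layer 86 (z = 8.6): the cone (r1=7→r2=6) has section circumradius 6.312 here — a regular 16-gon (area = (16/2)·6.312²·sin(360°/16) = 121.97 mm²); the r=4 cylinder at (3.5, 15.5) gives a regular 16-gon of circumradius 4 (constant along its height) (area = (16/2)·4.000²·sin(360°/16) = 48.98 mm²); the cylinder at (-4, -4): section is a regular 16-gon, circumradius r=9 (area = (16/2)·9.000²·sin(360°/16) = 247.98 mm²); Merging all regions: the regions partially overlap — summed areas 418.94 mm² minus the doubly-counted overlap 91.28 mm² gives 327.66 mm² — area = 327.66 mm². So its area = 327.66 mm². Layer 86 is larger (327.66 vs 296.96 mm²).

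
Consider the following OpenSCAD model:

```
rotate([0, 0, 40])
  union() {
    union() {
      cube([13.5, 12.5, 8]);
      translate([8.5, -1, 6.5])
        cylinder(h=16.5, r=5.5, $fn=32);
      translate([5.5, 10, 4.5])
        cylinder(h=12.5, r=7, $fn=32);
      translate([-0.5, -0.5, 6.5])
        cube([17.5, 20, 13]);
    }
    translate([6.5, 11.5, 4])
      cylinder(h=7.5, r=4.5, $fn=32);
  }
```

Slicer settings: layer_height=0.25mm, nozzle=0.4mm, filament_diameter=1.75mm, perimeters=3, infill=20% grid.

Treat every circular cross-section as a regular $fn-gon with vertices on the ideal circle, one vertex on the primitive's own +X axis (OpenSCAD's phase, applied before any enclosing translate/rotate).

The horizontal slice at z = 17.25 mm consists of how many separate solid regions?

1

At z = 17.25 mm: the cube does not reach this height (z outside [0, 8]); the r=5.5 cylinder at (8.5, -1) contributes a regular 32-gon of circumradius 5.5; the cylinder at (5.5, 10) is absent (z outside [4.5, 17]); the 17.5×20 cube at (-0.5, -0.5) contributes its full rectangle; Combining (union): the regions partially overlap (shared area 41.74 mm²), so overlapping operands fuse into one piece — 1 connected region; the cylinder at (6.5, 11.5) does not reach this height (z outside [4, 11.5]); Combining (union): only the result so far is present, so the union is just that shape — 1 connected region; (whole slice rotated 40° about Z — lengths, areas and connectivity unchanged). The result has 1 disconnected region.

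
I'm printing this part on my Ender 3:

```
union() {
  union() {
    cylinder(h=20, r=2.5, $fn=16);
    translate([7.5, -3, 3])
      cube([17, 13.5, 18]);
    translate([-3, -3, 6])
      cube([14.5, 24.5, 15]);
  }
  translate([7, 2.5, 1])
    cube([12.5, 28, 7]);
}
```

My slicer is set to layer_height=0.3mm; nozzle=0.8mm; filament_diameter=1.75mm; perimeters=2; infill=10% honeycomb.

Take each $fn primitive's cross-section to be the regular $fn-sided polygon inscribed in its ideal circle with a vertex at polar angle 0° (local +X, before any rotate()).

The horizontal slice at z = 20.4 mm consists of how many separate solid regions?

At z = 20.4 mm: the cylinder is absent (z outside [0, 20]); the cube at (7.5, -3) (footprint 17×13.5) is included at this height; the 14.5×24.5 cube at (-3, -3) contributes its full rectangle; Taking the union: the regions partially overlap (shared area 54.00 mm²), so overlapping operands fuse into one piece — 1 connected region; the cube at (7, 2.5) is not intersected at this z (z outside [1, 8]); Taking the union: only the result so far is present, so the union is just that shape — 1 connected region. The result has 1 disconnected region.

1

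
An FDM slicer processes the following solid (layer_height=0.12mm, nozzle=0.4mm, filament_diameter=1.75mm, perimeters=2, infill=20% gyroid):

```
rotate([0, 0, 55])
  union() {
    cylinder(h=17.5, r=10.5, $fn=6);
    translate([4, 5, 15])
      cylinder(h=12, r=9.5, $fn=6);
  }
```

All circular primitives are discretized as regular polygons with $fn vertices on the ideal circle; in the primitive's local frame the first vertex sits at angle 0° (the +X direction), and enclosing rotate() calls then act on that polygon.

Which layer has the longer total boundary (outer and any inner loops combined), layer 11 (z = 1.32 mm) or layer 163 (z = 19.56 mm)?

Layer 11 (z = 1.32): the r=10.5 cylinder gives a regular 6-gon of circumradius 10.5 (constant along its height) (perimeter = 2·6·10.500·sin(180°/6) = 63.00 mm); the cylinder at (4, 5) is not intersected at this z (z outside [15, 27]); Merging all regions: only the r=10.5 cylinder is present, so the union is just that shape — boundary = 63.00 mm; (whole slice rotated 55° about Z — lengths, areas and connectivity unchanged). So its perimeter = 63.00 mm. Layer 163 (z = 19.56): the cylinder does not reach this height (z outside [0, 17.5]); the r=9.5 cylinder at (4, 5) gives a regular 6-gon of circumradius 9.5 (constant along its height) (perimeter = 2·6·9.500·sin(180°/6) = 57.00 mm); Merging all regions: only the r=9.5 cylinder at (4, 5) is present, so the union is just that shape — boundary = 57.00 mm; (whole slice rotated 55° about Z — lengths, areas and connectivity unchanged). So its perimeter = 57.00 mm. Layer 11 is larger (63.00 vs 57.00 mm).

layer 11 (z = 1.32 mm)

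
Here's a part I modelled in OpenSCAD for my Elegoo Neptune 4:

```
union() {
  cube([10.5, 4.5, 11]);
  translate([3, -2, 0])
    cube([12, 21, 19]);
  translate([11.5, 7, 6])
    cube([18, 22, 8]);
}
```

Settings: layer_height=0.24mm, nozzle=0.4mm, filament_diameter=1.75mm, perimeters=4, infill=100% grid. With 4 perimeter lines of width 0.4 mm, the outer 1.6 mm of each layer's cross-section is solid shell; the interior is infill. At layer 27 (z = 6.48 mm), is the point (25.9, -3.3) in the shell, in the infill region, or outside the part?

outside

At z = 6.48 mm: the cube (footprint 10.5×4.5) is included at this height; the cube at (3, -2) (footprint 12×21) is included at this height; the 18×22 cube at (11.5, 7) contributes its full rectangle; Taking the union: the regions partially overlap (shared area 75.75 mm²), so overlapping operands fuse into one piece — 1 connected region. Overall, the cross-section is a single solid region. The nearest boundary edge runs (29.50, 7.00)→(15.00, 7.00); distance from the point to it = 10.30 mm. The point is not inside any of the regions above, so it lies outside the cross-section (10.30 mm from the nearest boundary).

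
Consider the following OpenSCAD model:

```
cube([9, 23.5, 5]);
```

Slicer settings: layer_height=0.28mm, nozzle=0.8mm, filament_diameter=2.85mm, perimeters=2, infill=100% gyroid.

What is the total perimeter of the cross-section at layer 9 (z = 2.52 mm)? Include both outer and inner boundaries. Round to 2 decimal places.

At z = 2.52 mm: the cube (footprint 9×23.5) is included at this height (perimeter 65.00 mm). Overall, the cross-section is a single solid region. Total boundary length (outer) = 65.00 mm.

65.00 mm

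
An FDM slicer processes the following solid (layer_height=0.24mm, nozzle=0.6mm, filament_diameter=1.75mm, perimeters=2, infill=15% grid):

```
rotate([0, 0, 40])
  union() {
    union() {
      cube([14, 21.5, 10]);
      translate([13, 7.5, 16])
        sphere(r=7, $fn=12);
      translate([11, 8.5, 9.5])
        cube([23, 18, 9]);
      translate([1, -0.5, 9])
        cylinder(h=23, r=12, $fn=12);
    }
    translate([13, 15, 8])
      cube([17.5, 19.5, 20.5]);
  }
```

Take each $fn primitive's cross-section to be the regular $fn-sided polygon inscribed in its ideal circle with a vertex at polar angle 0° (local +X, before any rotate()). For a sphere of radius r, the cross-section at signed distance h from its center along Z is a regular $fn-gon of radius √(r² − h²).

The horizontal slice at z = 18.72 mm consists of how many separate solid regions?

2

At z = 18.72 mm: the cube is not intersected at this z (z outside [0, 10]); the r=7 sphere at (13, 7.5) slices to a regular 12-gon of circumradius 6.450 (√(r²−h²) with h=2.72 from center); the cube at (11, 8.5) is absent (z outside [9.5, 18.5]); the r=12 cylinder at (1, -0.5) contributes a regular 12-gon of circumradius 12; Combining (union): the regions partially overlap (shared area 24.70 mm²), so overlapping operands fuse into one piece — 1 connected region; the 17.5×19.5 cube at (13, 15) contributes its full rectangle; Merging all regions: the 2 present regions are separate (no shared area or edge), so areas and boundary lengths simply add and each stays a separate island — 2 connected regions; (rotated 40° about Z; rotation is an isometry so areas/perimeters/island counts are preserved). The result has 2 disconnected regions.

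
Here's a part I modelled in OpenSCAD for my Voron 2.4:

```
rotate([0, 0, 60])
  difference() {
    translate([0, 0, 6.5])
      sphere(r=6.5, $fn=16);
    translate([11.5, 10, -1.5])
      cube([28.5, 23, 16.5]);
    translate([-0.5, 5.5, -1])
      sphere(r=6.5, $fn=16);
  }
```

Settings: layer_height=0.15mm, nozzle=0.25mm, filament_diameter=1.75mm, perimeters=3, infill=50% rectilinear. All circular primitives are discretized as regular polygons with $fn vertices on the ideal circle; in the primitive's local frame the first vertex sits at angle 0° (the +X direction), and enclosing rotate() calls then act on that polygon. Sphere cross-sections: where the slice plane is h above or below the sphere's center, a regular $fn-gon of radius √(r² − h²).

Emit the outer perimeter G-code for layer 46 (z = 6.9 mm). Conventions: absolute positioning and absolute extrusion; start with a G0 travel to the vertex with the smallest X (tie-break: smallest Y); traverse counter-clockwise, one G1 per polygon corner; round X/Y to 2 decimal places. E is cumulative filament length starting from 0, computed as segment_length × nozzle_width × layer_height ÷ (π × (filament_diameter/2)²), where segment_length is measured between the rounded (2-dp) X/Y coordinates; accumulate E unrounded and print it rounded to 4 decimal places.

G0 X-6.43 Y0.85 Z6.90
G1 X-6.27 Y-1.68 E0.0395
G1 X-5.15 Y-3.95 E0.0790
G1 X-3.24 Y-5.62 E0.1185
G1 X-0.85 Y-6.43 E0.1579
G1 X1.68 Y-6.27 E0.1974
G1 X3.95 Y-5.15 E0.2369
G1 X5.62 Y-3.24 E0.2764
G1 X6.43 Y-0.85 E0.3158
G1 X6.27 Y1.68 E0.3553
G1 X5.15 Y3.95 E0.3948
G1 X3.24 Y5.62 E0.4343
G1 X0.85 Y6.43 E0.4737
G1 X-1.68 Y6.27 E0.5132
G1 X-3.95 Y5.15 E0.5526
G1 X-5.62 Y3.24 E0.5922
G1 X-6.43 Y0.85 E0.6315

At z = 6.9 mm: the r=6.5 sphere contributes a regular 16-gon of circumradius √(6.5²−0.4²) = 6.488; the 28.5×23 cube at (11.5, 10) contributes its full rectangle; the sphere at (-0.5, 5.5) is absent (|z−center|=7.900 > r=6.5); After the difference (first − rest): starting from the r=6.5 sphere, the 28.5×23 cube at (11.5, 10) misses the remaining region (no effect) — 1 connected region; (rotated 60° about Z; rotation is an isometry so areas/perimeters/island counts are preserved). The outline is a single polygon with 16 vertices. Extrusion per mm of travel: 0.25 × 0.15 / (π × 0.875²) = 0.015591. Accumulating E over each segment gives final E = 0.6315.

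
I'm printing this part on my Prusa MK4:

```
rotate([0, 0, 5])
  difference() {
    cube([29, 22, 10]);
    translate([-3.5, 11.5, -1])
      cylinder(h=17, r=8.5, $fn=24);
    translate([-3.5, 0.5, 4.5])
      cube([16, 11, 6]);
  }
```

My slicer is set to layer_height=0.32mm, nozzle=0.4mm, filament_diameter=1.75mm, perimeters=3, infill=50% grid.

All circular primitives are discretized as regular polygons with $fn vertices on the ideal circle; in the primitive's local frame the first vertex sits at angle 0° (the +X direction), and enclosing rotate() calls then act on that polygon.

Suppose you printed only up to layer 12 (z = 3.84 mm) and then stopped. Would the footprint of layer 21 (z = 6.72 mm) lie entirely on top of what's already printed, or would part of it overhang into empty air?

Compare the two slices. At z = 3.84: the cube (footprint 29×22) is included at this height (area 638.00 mm²); the r=8.5 cylinder at (-3.5, 11.5) gives a regular 24-gon of circumradius 8.5 (constant along its height) (area = (24/2)·8.500²·sin(360°/24) = 224.40 mm²); the cube at (-3.5, 0.5) is not intersected at this z (z outside [4.5, 10.5]); Subtracting the remaining from the first: starting from the 29×22 cube (638.00 mm²), the r=8.5 cylinder at (-3.5, 11.5) partially overlaps it — only the 54.79 mm² overlap (of its 224.40 mm²) is removed, clipping the outline — area = 583.21 mm²; (whole slice rotated 5° about Z — lengths, areas and connectivity unchanged). At z = 6.72: the cube is present — its section is the full 29×22 rectangle (area 638.00 mm²); the r=8.5 cylinder at (-3.5, 11.5) gives a regular 24-gon of circumradius 8.5 (constant along its height) (area = (24/2)·8.500²·sin(360°/24) = 224.40 mm²); the cube at (-3.5, 0.5) (footprint 16×11) is included at this height (area 176.00 mm²); Taking the first minus the rest: starting from the 29×22 cube (638.00 mm²), the r=8.5 cylinder at (-3.5, 11.5) partially overlaps it — only the 54.79 mm² overlap (of its 224.40 mm²) is removed, clipping the outline; the 16×11 cube at (-3.5, 0.5) partially overlaps it — only the 110.11 mm² overlap (of its 176.00 mm²) is removed, clipping the outline — area = 473.11 mm²; (whole slice rotated 5° about Z — lengths, areas and connectivity unchanged). Checking containment: the cross-section at z = 6.72 is a subset of the cross-section at z = 3.84.

entirely on top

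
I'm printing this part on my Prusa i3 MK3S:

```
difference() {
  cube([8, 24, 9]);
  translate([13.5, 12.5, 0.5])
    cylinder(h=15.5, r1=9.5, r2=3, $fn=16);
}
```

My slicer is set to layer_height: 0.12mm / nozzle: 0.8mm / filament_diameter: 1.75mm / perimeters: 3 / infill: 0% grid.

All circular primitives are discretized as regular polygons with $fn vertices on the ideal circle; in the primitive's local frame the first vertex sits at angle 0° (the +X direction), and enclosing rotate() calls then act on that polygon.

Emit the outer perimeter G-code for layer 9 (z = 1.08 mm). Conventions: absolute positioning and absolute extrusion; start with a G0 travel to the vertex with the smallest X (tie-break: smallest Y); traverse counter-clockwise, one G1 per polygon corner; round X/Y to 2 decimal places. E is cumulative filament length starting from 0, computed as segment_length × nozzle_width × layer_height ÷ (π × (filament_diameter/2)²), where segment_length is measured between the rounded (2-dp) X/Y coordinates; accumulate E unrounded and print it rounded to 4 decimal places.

G0 X0.00 Y0.00 Z1.08
G1 X8.00 Y0.00 E0.3193
G1 X8.00 Y5.26 E0.5292
G1 X6.95 Y5.95 E0.5794
G1 X4.95 Y8.96 E0.7236
G1 X4.24 Y12.50 E0.8677
G1 X4.95 Y16.04 E1.0118
G1 X6.95 Y19.05 E1.1561
G1 X8.00 Y19.74 E1.2062
G1 X8.00 Y24.00 E1.3762
G1 X0.00 Y24.00 E1.6955
G1 X0.00 Y0.00 E2.6534

At z = 1.08 mm: the cube (footprint 8×24) is included at this height; the cone at (13.5, 12.5): at t=0.037 of its height the radius interpolates to r₁+(r₂−r₁)t = 9.257, giving a regular 16-gon of that circumradius; Subtracting the remaining from the first: starting from the 8×24 cube, the cone at (13.5, 12.5) partially overlaps it — only the 37.16 mm² overlap (of its 262.33 mm²) is removed, clipping the outline — 1 connected region. The outline is a single polygon with 11 vertices. Extrusion per mm of travel: 0.8 × 0.12 / (π × 0.875²) = 0.039912. Accumulating E over each segment gives final E = 2.6534.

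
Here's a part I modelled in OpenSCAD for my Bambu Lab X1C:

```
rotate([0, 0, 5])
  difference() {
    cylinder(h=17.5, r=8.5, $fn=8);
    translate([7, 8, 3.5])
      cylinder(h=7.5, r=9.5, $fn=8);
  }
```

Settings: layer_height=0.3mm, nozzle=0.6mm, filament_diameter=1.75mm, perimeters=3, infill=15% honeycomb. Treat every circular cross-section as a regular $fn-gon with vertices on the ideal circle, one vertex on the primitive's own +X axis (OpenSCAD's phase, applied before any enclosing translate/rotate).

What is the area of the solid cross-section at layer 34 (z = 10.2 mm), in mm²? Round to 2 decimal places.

At z = 10.2 mm: the r=8.5 cylinder gives a regular 8-gon of circumradius 8.5 (constant along its height) (area = (8/2)·8.500²·sin(360°/8) = 204.35 mm²); the r=9.5 cylinder at (7, 8) gives a regular 8-gon of circumradius 9.5 (constant along its height) (area = (8/2)·9.500²·sin(360°/8) = 255.27 mm²); Subtracting the remaining from the first: starting from the r=8.5 cylinder (204.35 mm²), the r=9.5 cylinder at (7, 8) partially overlaps it — only the 60.50 mm² overlap (of its 255.27 mm²) is removed, clipping the outline — area = 143.85 mm²; (rotated 5° about Z; rotation is an isometry so areas/perimeters/island counts are preserved). Overall, the cross-section is a single solid region. Net area = 143.85 mm².

143.85 mm²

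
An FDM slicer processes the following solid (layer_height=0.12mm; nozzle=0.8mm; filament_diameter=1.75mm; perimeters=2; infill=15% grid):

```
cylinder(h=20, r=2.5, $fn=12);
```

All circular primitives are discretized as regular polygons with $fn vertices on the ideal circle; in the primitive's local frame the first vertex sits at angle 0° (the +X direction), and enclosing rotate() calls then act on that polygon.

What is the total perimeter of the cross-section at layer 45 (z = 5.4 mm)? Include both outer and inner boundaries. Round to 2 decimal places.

At z = 5.4 mm: the cylinder: section is a regular 12-gon, circumradius r=2.5 (perimeter = 2·12·2.500·sin(180°/12) = 15.53 mm). Overall, the cross-section is a single solid region. Total boundary length (outer) = 15.53 mm.

15.53 mm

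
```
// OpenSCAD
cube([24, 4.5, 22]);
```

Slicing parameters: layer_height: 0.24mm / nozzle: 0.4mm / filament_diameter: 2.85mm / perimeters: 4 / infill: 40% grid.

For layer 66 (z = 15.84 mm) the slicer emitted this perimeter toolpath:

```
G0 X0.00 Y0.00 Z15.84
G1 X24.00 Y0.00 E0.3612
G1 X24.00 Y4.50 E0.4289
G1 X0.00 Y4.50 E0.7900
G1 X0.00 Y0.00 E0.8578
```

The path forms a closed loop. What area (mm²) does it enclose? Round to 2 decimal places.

108.00 mm²

Apply the shoelace formula to the sequence of (X, Y) vertices; enclosed area = 108.00 mm².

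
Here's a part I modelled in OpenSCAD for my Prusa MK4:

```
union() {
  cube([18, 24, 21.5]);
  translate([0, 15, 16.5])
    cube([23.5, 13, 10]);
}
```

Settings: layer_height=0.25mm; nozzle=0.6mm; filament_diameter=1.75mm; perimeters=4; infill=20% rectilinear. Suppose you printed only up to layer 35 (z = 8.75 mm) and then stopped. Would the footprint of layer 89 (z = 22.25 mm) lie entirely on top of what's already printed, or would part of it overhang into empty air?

part overhangs

Compare the two slices. At z = 8.75: the cube (footprint 18×24) is included at this height (area 432.00 mm²); the cube at (0, 15) does not reach this height (z outside [16.5, 26.5]); Taking the union: only the 18×24 cube is present, so the union is just that shape — area = 432.00 mm². At z = 22.25: the cube does not reach this height (z outside [0, 21.5]); the cube at (0, 15) (footprint 23.5×13) is included at this height (area 305.50 mm²); Combining (union): only the 23.5×13 cube at (0, 15) is present, so the union is just that shape — area = 305.50 mm². Checking containment: at z = 22.25 the cross-section extends beyond the z = 8.75 cross-section by about 143.50 mm².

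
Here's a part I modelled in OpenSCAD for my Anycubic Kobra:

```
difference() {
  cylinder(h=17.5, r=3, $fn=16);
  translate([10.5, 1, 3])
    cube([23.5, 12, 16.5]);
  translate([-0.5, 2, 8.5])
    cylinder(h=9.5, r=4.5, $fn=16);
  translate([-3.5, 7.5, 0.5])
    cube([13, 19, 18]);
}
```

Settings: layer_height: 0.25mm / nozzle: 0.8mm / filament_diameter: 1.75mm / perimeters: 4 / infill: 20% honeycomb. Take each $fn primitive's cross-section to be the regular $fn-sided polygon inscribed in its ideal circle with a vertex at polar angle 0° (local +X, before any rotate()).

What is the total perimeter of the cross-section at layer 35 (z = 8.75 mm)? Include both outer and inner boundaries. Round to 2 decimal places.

11.11 mm

At z = 8.75 mm: the r=3 cylinder contributes a regular 16-gon of circumradius 3 (perimeter = 2·16·3.000·sin(180°/16) = 18.73 mm); the cube at (10.5, 1) is present — its section is the full 23.5×12 rectangle (perimeter 71.00 mm); the cylinder at (-0.5, 2): section is a regular 16-gon, circumradius r=4.5 (perimeter = 2·16·4.500·sin(180°/16) = 28.09 mm); the cube at (-3.5, 7.5) is present — its section is the full 13×19 rectangle (perimeter 64.00 mm); After the difference (first − rest): starting from the r=3 cylinder, the 23.5×12 cube at (10.5, 1) misses the remaining region (no effect); the r=4.5 cylinder at (-0.5, 2) partially overlaps it — only the 25.44 mm² overlap (of its 61.99 mm²) is removed, clipping the outline; the 13×19 cube at (-3.5, 7.5) misses the remaining region (no effect) — boundary = 11.11 mm. Overall, the cross-section is a single solid region. Total boundary length (outer) = 11.11 mm.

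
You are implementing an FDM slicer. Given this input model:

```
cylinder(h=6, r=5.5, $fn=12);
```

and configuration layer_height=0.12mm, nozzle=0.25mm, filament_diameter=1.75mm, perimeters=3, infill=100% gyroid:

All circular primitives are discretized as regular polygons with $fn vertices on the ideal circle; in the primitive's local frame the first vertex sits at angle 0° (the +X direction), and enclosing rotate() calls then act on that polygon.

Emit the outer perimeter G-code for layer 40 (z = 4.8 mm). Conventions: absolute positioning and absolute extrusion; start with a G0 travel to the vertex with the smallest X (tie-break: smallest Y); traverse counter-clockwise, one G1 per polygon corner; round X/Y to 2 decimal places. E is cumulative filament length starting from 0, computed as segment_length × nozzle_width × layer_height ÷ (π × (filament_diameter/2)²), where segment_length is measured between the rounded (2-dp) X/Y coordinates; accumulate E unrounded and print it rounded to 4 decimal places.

At z = 4.8 mm: the r=5.5 cylinder contributes a regular 12-gon of circumradius 5.5. The outline is a single polygon with 12 vertices. Extrusion per mm of travel: 0.25 × 0.12 / (π × 0.875²) = 0.012473. Accumulating E over each segment gives final E = 0.4260.

G0 X-5.50 Y0.00 Z4.80
G1 X-4.76 Y-2.75 E0.0355
G1 X-2.75 Y-4.76 E0.0710
G1 X0.00 Y-5.50 E0.1065
G1 X2.75 Y-4.76 E0.1420
G1 X4.76 Y-2.75 E0.1775
G1 X5.50 Y0.00 E0.2130
G1 X4.76 Y2.75 E0.2485
G1 X2.75 Y4.76 E0.2840
G1 X0.00 Y5.50 E0.3195
G1 X-2.75 Y4.76 E0.3550
G1 X-4.76 Y2.75 E0.3905
G1 X-5.50 Y0.00 E0.4260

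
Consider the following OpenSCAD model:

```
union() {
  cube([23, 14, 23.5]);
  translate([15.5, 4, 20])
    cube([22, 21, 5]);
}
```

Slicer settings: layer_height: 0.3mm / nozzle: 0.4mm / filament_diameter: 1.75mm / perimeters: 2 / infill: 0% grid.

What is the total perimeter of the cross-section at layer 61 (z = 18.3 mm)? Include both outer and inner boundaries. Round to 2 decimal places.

At z = 18.3 mm: the cube is present — its section is the full 23×14 rectangle (perimeter 74.00 mm); the cube at (15.5, 4) does not reach this height (z outside [20, 25]); Taking the union: only the 23×14 cube is present, so the union is just that shape — boundary = 74.00 mm. Overall, the cross-section is a single solid region. Total boundary length (outer) = 74.00 mm.

74.00 mm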